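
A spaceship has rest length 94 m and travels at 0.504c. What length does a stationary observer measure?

Proper length L₀ = 94 m
γ = 1/√(1 - 0.504²) = 1.1578
L = L₀/γ = 94/1.1578 = 81.19 m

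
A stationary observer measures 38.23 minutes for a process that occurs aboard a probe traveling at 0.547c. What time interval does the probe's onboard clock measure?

Dilated time Δt = 38.23 minutes
γ = 1/√(1 - 0.547²) = 1.1946
Δt₀ = Δt/γ = 38.23/1.1946 = 32.00 minutes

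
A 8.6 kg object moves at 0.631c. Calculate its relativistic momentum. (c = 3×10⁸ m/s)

γ = 1/√(1 - 0.631²) = 1.289
v = 0.631 × 3×10⁸ = 1.893×10⁸ m/s
p = γmv = 1.289 × 8.6 × 1.893×10⁸ = 2.098×10⁹ kg·m/s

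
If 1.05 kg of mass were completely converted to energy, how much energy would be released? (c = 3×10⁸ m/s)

Using E = mc²:
c² = (3×10⁸)² = 9×10¹⁶ m²/s²
E = 1.05 × 9×10¹⁶ = 9.450×10¹⁶ J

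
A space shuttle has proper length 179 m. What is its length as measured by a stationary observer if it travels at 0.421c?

Proper length L₀ = 179 m
γ = 1/√(1 - 0.421²) = 1.102
L = L₀/γ = 179/1.102 = 162.4 m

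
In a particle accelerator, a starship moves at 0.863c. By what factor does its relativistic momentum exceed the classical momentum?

p_rel = γmv, p_class = mv
Ratio = γ = 1/√(1 - 0.863²)
= 1/√(0.255231) = 1.979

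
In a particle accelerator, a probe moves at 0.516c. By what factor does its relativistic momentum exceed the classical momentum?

p_rel = γmv, p_class = mv
Ratio = γ = 1/√(1 - 0.516²)
= 1/√(0.733744) = 1.167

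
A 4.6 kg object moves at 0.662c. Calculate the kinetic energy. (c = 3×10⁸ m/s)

γ = 1/√(1 - 0.662²) = 1.3342
γ - 1 = 0.3342
KE = (γ-1)mc² = 0.3342 × 4.6 × (3×10⁸)² = 1.384×10¹⁷ J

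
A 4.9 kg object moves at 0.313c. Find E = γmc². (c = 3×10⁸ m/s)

γ = 1/√(1 - 0.313²) = 1.0529
mc² = 4.9 × (3×10⁸)² = 4.410×10¹⁷ J
E = γmc² = 1.0529 × 4.410×10¹⁷ = 4.643×10¹⁷ J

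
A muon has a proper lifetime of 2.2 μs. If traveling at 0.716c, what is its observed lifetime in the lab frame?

Proper lifetime τ₀ = 2.2 μs
γ = 1/√(1 - 0.716²) = 1.43246
τ = γτ₀ = 1.43246 × 2.2 μs = 3.151 μs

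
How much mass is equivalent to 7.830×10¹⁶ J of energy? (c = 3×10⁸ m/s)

From E = mc², we get m = E/c²
c² = (3×10⁸)² = 9×10¹⁶ m²/s²
m = 7.830×10¹⁶ / 9×10¹⁶ = 0.8700 kg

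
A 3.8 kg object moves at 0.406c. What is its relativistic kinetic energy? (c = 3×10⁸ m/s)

γ = 1/√(1 - 0.406²) = 1.09424
γ - 1 = 0.09424
KE = (γ-1)mc² = 0.09424 × 3.8 × (3×10⁸)² = 3.223×10¹⁶ J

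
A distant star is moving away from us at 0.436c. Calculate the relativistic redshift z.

β = 0.436
(1+β)/(1-β) = 1.436/0.564 = 2.5461
√(2.5461) = 1.5957
z = 1.5957 - 1 = 0.5957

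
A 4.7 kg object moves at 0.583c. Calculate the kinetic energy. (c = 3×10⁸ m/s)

γ = 1/√(1 - 0.583²) = 1.2308
γ - 1 = 0.2308
KE = (γ-1)mc² = 0.2308 × 4.7 × (3×10⁸)² = 9.763×10¹⁶ J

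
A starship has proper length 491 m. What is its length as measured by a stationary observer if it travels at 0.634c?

Proper length L₀ = 491 m
γ = 1/√(1 - 0.634²) = 1.293
L = L₀/γ = 491/1.293 = 379.7 m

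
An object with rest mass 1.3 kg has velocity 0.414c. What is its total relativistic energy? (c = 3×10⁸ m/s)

γ = 1/√(1 - 0.414²) = 1.0986
mc² = 1.3 × (3×10⁸)² = 1.170×10¹⁷ J
E = γmc² = 1.0986 × 1.170×10¹⁷ = 1.285×10¹⁷ J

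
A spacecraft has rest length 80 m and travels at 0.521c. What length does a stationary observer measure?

Proper length L₀ = 80 m
γ = 1/√(1 - 0.521²) = 1.1716
L = L₀/γ = 80/1.1716 = 68.28 m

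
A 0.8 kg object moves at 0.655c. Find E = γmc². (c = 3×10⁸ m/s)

γ = 1/√(1 - 0.655²) = 1.3234
mc² = 0.8 × (3×10⁸)² = 7.200×10¹⁶ J
E = γmc² = 1.3234 × 7.200×10¹⁶ = 9.528×10¹⁶ J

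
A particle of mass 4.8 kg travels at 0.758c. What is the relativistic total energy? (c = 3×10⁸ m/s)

γ = 1/√(1 - 0.758²) = 1.533
mc² = 4.8 × (3×10⁸)² = 4.320×10¹⁷ J
E = γmc² = 1.533 × 4.320×10¹⁷ = 6.623×10¹⁷ J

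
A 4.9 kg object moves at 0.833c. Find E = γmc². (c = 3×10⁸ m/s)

γ = 1/√(1 - 0.833²) = 1.8074
mc² = 4.9 × (3×10⁸)² = 4.410×10¹⁷ J
E = γmc² = 1.8074 × 4.410×10¹⁷ = 7.971×10¹⁷ J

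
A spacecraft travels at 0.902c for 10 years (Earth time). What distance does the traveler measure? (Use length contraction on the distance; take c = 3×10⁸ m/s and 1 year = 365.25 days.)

Earth distance: d = v × t = 0.902c × 10 yr = 8.539×10¹⁶ m
γ = 2.316
d' = d/γ = 8.539×10¹⁶/2.316 = 3.687×10¹⁶ m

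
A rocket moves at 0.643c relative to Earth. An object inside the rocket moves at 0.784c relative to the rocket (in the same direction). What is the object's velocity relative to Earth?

u = (u' + v)/(1 + u'v/c²)
Numerator: 0.784 + 0.643 = 1.427
Denominator: 1 + 0.504112 = 1.504112
u = 1.427/1.504112 = 0.9487c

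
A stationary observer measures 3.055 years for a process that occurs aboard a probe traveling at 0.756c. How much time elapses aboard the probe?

Dilated time Δt = 3.055 years
γ = 1/√(1 - 0.756²) = 1.5277
Δt₀ = Δt/γ = 3.055/1.5277 = 2.000 years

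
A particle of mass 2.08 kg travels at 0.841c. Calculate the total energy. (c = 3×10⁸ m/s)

γ = 1/√(1 - 0.841²) = 1.8483
mc² = 2.08 × (3×10⁸)² = 1.872×10¹⁷ J
E = γmc² = 1.8483 × 1.872×10¹⁷ = 3.460×10¹⁷ J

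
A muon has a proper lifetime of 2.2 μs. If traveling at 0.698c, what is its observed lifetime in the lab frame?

Proper lifetime τ₀ = 2.2 μs
γ = 1/√(1 - 0.698²) = 1.3965
τ = γτ₀ = 1.3965 × 2.2 μs = 3.072 μs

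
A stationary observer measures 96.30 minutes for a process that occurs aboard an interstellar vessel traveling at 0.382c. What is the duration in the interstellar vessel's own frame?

Dilated time Δt = 96.30 minutes
γ = 1/√(1 - 0.382²) = 1.082
Δt₀ = Δt/γ = 96.30/1.082 = 89.00 minutes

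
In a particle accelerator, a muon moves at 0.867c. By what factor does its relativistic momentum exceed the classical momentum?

p_rel = γmv, p_class = mv
Ratio = γ = 1/√(1 - 0.867²)
= 1/√(0.248311) = 2.007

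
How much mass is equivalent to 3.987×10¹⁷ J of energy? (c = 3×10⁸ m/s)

From E = mc², we get m = E/c²
c² = (3×10⁸)² = 9×10¹⁶ m²/s²
m = 3.987×10¹⁷ / 9×10¹⁶ = 4.430 kg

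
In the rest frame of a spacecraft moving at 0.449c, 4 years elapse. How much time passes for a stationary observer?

Proper time Δt₀ = 4 years
γ = 1/√(1 - 0.449²) = 1.1192
Δt = γΔt₀ = 1.1192 × 4 = 4.477 years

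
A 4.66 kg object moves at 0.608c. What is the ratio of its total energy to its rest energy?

E = γmc², E₀ = mc²
E/E₀ = γ = 1/√(1 - 0.608²) = 1.260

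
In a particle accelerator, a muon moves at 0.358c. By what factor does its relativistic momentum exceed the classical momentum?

p_rel = γmv, p_class = mv
Ratio = γ = 1/√(1 - 0.358²)
= 1/√(0.871836) = 1.071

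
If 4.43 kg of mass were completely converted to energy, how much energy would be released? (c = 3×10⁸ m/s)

Using E = mc²:
c² = (3×10⁸)² = 9×10¹⁶ m²/s²
E = 4.43 × 9×10¹⁶ = 3.987×10¹⁷ J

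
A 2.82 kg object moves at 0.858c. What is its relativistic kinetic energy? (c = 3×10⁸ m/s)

γ = 1/√(1 - 0.858²) = 1.9469
γ - 1 = 0.9469
KE = (γ-1)mc² = 0.9469 × 2.82 × (3×10⁸)² = 2.403×10¹⁷ J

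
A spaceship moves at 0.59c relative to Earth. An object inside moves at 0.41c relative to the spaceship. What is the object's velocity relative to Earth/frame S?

u = (u' + v)/(1 + u'v/c²)
Numerator: 0.41 + 0.59 = 1
Denominator: 1 + 0.2419 = 1.2419
u = 1/1.2419 = 0.8052c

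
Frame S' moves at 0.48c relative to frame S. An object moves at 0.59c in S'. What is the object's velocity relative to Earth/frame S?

u = (u' + v)/(1 + u'v/c²)
Numerator: 0.59 + 0.48 = 1.07
Denominator: 1 + 0.2832 = 1.2832
u = 1.07/1.2832 = 0.8339c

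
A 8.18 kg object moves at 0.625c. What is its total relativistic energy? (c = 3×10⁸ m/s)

γ = 1/√(1 - 0.625²) = 1.281
mc² = 8.18 × (3×10⁸)² = 7.362×10¹⁷ J
E = γmc² = 1.281 × 7.362×10¹⁷ = 9.431×10¹⁷ J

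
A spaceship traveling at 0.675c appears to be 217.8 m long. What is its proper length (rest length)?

Contracted length L = 217.8 m
γ = 1/√(1 - 0.675²) = 1.3553
L₀ = γL = 1.3553 × 217.8 = 295.2 m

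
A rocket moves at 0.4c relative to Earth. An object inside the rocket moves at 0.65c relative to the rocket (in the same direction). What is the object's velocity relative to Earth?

u = (u' + v)/(1 + u'v/c²)
Numerator: 0.65 + 0.4 = 1.05
Denominator: 1 + 0.26 = 1.26
u = 1.05/1.26 = 0.8333c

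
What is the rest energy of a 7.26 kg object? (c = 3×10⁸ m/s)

c² = (3×10⁸)² = 9.000×10¹⁶ m²/s²
E₀ = mc² = 7.26 × 9.000×10¹⁶ = 6.534×10¹⁷ J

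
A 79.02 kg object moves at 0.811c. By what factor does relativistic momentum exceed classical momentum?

p_rel = γmv, p_class = mv
Ratio = γ = 1/√(1 - 0.811²) = 1.709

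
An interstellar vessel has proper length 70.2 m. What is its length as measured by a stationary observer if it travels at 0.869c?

Proper length L₀ = 70.2 m
γ = 1/√(1 - 0.869²) = 2.021
L = L₀/γ = 70.2/2.021 = 34.74 m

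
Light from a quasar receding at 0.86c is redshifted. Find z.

β = 0.86
(1+β)/(1-β) = 1.86/0.14 = 13.286
√(13.286) = 3.645
z = 3.645 - 1 = 2.645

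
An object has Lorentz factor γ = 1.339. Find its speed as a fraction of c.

From γ = 1/√(1 - v²/c²):
1/γ² = 1/1.339² = 0.55775
v²/c² = 1 - 0.55775 = 0.44225
v/c = √(0.44225) = 0.6650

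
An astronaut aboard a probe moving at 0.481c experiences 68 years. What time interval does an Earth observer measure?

Proper time Δt₀ = 68 years
γ = 1/√(1 - 0.481²) = 1.1406
Δt = γΔt₀ = 1.1406 × 68 = 77.56 years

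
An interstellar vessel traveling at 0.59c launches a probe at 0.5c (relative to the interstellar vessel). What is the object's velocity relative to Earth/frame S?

u = (u' + v)/(1 + u'v/c²)
Numerator: 0.5 + 0.59 = 1.09
Denominator: 1 + 0.295 = 1.295
u = 1.09/1.295 = 0.8417c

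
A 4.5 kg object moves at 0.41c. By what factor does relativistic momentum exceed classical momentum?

p_rel = γmv, p_class = mv
Ratio = γ = 1/√(1 - 0.41²) = 1.096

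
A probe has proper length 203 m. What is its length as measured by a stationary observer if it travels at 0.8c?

Proper length L₀ = 203 m
γ = 1/√(1 - 0.8²) = 1.667
L = L₀/γ = 203/1.667 = 121.8 m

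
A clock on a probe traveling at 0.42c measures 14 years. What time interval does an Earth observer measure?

Proper time Δt₀ = 14 years
γ = 1/√(1 - 0.42²) = 1.102
Δt = γΔt₀ = 1.102 × 14 = 15.43 years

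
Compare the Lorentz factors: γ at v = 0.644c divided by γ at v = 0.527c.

γ₁ = 1/√(1 - 0.644²) = 1.3071
γ₂ = 1/√(1 - 0.527²) = 1.1767
γ₁/γ₂ = 1.3071/1.1767 = 1.111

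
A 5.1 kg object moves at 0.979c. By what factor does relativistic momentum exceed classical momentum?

p_rel = γmv, p_class = mv
Ratio = γ = 1/√(1 - 0.979²) = 4.905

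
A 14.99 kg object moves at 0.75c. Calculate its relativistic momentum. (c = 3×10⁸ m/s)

γ = 1/√(1 - 0.75²) = 1.5119
v = 0.75 × 3×10⁸ = 2.250×10⁸ m/s
p = γmv = 1.5119 × 14.99 × 2.250×10⁸ = 5.099×10⁹ kg·m/s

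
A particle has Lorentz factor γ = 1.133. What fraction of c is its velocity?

From γ = 1/√(1 - v²/c²):
1/γ² = 1/1.133² = 0.7790
v²/c² = 1 - 0.7790 = 0.2210
v/c = √(0.2210) = 0.4701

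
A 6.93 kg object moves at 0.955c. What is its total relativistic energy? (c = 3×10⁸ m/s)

γ = 1/√(1 - 0.955²) = 3.3715
mc² = 6.93 × (3×10⁸)² = 6.237×10¹⁷ J
E = γmc² = 3.3715 × 6.237×10¹⁷ = 2.103×10¹⁸ J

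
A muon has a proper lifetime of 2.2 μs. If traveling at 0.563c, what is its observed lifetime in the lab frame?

Proper lifetime τ₀ = 2.2 μs
γ = 1/√(1 - 0.563²) = 1.210
τ = γτ₀ = 1.210 × 2.2 μs = 2.662 μs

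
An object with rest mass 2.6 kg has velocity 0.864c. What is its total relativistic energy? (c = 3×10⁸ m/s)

γ = 1/√(1 - 0.864²) = 1.98613
mc² = 2.6 × (3×10⁸)² = 2.340×10¹⁷ J
E = γmc² = 1.98613 × 2.340×10¹⁷ = 4.648×10¹⁷ J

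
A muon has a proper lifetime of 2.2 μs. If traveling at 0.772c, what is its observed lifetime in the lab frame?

Proper lifetime τ₀ = 2.2 μs
γ = 1/√(1 - 0.772²) = 1.573
τ = γτ₀ = 1.573 × 2.2 μs = 3.461 μs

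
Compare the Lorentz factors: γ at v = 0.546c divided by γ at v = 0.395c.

γ₁ = 1/√(1 - 0.546²) = 1.1936
γ₂ = 1/√(1 - 0.395²) = 1.0885
γ₁/γ₂ = 1.1936/1.0885 = 1.097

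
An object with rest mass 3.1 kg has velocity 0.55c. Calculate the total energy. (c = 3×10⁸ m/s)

γ = 1/√(1 - 0.55²) = 1.1974
mc² = 3.1 × (3×10⁸)² = 2.790×10¹⁷ J
E = γmc² = 1.1974 × 2.790×10¹⁷ = 3.341×10¹⁷ J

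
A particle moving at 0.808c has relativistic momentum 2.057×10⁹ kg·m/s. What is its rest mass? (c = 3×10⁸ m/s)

γ = 1/√(1 - 0.808²) = 1.6973
v = 0.808 × 3×10⁸ = 2.424×10⁸ m/s
m = p/(γv) = 2.057×10⁹/(1.6973 × 2.424×10⁸) = 5.000 kg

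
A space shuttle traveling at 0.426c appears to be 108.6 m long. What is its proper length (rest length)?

Contracted length L = 108.6 m
γ = 1/√(1 - 0.426²) = 1.105
L₀ = γL = 1.105 × 108.6 = 120.0 m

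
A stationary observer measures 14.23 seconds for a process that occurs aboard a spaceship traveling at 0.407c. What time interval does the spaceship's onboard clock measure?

Dilated time Δt = 14.23 seconds
γ = 1/√(1 - 0.407²) = 1.095
Δt₀ = Δt/γ = 14.23/1.095 = 13.00 seconds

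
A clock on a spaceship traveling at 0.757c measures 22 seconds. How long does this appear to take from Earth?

Proper time Δt₀ = 22 seconds
γ = 1/√(1 - 0.757²) = 1.5304
Δt = γΔt₀ = 1.5304 × 22 = 33.67 seconds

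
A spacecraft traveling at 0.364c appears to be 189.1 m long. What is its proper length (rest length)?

Contracted length L = 189.1 m
γ = 1/√(1 - 0.364²) = 1.0737
L₀ = γL = 1.0737 × 189.1 = 203.0 m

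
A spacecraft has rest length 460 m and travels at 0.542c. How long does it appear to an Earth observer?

Proper length L₀ = 460 m
γ = 1/√(1 - 0.542²) = 1.190
L = L₀/γ = 460/1.190 = 386.6 m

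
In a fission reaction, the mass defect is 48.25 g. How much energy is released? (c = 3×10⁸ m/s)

Convert mass defect: Δm = 48.25 g = 0.04825 kg
E = Δm·c² = 0.04825 × (3×10⁸)²
= 0.04825 × 9×10¹⁶ = 4.343×10¹⁵ J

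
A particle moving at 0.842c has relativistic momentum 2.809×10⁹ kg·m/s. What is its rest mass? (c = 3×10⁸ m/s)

γ = 1/√(1 - 0.842²) = 1.8536
v = 0.842 × 3×10⁸ = 2.526×10⁸ m/s
m = p/(γv) = 2.809×10⁹/(1.8536 × 2.526×10⁸) = 5.999 kg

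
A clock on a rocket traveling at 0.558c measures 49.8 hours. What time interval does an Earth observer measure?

Proper time Δt₀ = 49.8 hours
γ = 1/√(1 - 0.558²) = 1.205
Δt = γΔt₀ = 1.205 × 49.8 = 60.01 hours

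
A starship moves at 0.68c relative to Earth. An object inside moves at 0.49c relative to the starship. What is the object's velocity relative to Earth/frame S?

u = (u' + v)/(1 + u'v/c²)
Numerator: 0.49 + 0.68 = 1.17
Denominator: 1 + 0.3332 = 1.3332
u = 1.17/1.3332 = 0.8776c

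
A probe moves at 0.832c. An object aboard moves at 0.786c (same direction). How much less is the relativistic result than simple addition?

Classical: u' + v = 0.786 + 0.832 = 1.618c
Relativistic: u = (0.786 + 0.832)/(1 + 0.653952) = 1.618/1.653952 = 0.9783c
Difference: 1.618 - 0.9783 = 0.6397c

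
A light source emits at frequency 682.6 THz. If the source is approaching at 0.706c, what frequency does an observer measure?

β = v/c = 0.706
(1+β)/(1-β) = 1.706/0.294 = 5.803
Doppler factor = √(5.803) = 2.409
f_obs = 682.6 × 2.409 = 1644 THz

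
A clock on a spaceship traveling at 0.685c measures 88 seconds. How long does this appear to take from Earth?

Proper time Δt₀ = 88 seconds
γ = 1/√(1 - 0.685²) = 1.373
Δt = γΔt₀ = 1.373 × 88 = 120.8 seconds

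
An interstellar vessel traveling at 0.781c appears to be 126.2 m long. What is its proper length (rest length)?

Contracted length L = 126.2 m
γ = 1/√(1 - 0.781²) = 1.6012
L₀ = γL = 1.6012 × 126.2 = 202.1 m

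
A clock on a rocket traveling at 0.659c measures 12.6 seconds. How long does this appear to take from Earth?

Proper time Δt₀ = 12.6 seconds
γ = 1/√(1 - 0.659²) = 1.3295
Δt = γΔt₀ = 1.3295 × 12.6 = 16.75 seconds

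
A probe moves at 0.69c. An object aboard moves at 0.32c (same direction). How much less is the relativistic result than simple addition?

Classical: u' + v = 0.32 + 0.69 = 1.01c
Relativistic: u = (0.32 + 0.69)/(1 + 0.2208) = 1.01/1.2208 = 0.8273c
Difference: 1.01 - 0.8273 = 0.1827c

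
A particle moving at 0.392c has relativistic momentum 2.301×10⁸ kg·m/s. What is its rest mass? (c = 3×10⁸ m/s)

γ = 1/√(1 - 0.392²) = 1.087
v = 0.392 × 3×10⁸ = 1.176×10⁸ m/s
m = p/(γv) = 2.301×10⁸/(1.087 × 1.176×10⁸) = 1.800 kg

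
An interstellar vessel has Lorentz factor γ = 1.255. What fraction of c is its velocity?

From γ = 1/√(1 - v²/c²):
1/γ² = 1/1.255² = 0.6349
v²/c² = 1 - 0.6349 = 0.3651
v/c = √(0.3651) = 0.6042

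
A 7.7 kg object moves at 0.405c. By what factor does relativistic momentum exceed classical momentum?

p_rel = γmv, p_class = mv
Ratio = γ = 1/√(1 - 0.405²) = 1.094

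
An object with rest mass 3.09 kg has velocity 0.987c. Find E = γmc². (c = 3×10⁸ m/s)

γ = 1/√(1 - 0.987²) = 6.222
mc² = 3.09 × (3×10⁸)² = 2.781×10¹⁷ J
E = γmc² = 6.222 × 2.781×10¹⁷ = 1.730×10¹⁸ J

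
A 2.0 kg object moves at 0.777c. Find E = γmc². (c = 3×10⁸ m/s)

γ = 1/√(1 - 0.777²) = 1.5886
mc² = 2.0 × (3×10⁸)² = 1.800×10¹⁷ J
E = γmc² = 1.5886 × 1.800×10¹⁷ = 2.859×10¹⁷ J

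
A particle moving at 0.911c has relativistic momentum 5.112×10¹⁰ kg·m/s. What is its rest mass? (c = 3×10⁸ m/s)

γ = 1/√(1 - 0.911²) = 2.4248
v = 0.911 × 3×10⁸ = 2.733×10⁸ m/s
m = p/(γv) = 5.112×10¹⁰/(2.4248 × 2.733×10⁸) = 77.14 kg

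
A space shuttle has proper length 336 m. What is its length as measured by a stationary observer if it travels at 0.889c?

Proper length L₀ = 336 m
γ = 1/√(1 - 0.889²) = 2.1838
L = L₀/γ = 336/2.1838 = 153.9 m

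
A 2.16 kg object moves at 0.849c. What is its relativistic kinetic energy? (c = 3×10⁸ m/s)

γ = 1/√(1 - 0.849²) = 1.8925
γ - 1 = 0.8925
KE = (γ-1)mc² = 0.8925 × 2.16 × (3×10⁸)² = 1.735×10¹⁷ J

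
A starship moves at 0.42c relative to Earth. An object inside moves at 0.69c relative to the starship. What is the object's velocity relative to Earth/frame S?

u = (u' + v)/(1 + u'v/c²)
Numerator: 0.69 + 0.42 = 1.11
Denominator: 1 + 0.2898 = 1.2898
u = 1.11/1.2898 = 0.8606c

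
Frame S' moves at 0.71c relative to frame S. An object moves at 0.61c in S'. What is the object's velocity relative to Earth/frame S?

u = (u' + v)/(1 + u'v/c²)
Numerator: 0.61 + 0.71 = 1.32
Denominator: 1 + 0.4331 = 1.4331
u = 1.32/1.4331 = 0.9211c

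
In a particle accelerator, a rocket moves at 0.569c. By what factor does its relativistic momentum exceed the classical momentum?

p_rel = γmv, p_class = mv
Ratio = γ = 1/√(1 - 0.569²)
= 1/√(0.676239) = 1.216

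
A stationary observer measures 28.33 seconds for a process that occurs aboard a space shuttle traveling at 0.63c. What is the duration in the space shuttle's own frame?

Dilated time Δt = 28.33 seconds
γ = 1/√(1 - 0.63²) = 1.288
Δt₀ = Δt/γ = 28.33/1.288 = 22.00 seconds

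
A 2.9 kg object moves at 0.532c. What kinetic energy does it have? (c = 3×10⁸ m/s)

γ = 1/√(1 - 0.532²) = 1.181
γ - 1 = 0.1810
KE = (γ-1)mc² = 0.1810 × 2.9 × (3×10⁸)² = 4.724×10¹⁶ J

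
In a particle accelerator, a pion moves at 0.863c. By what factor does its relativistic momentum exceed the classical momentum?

p_rel = γmv, p_class = mv
Ratio = γ = 1/√(1 - 0.863²)
= 1/√(0.255231) = 1.979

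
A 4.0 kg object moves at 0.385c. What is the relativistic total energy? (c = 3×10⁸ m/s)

γ = 1/√(1 - 0.385²) = 1.0835
mc² = 4.0 × (3×10⁸)² = 3.600×10¹⁷ J
E = γmc² = 1.0835 × 3.600×10¹⁷ = 3.901×10¹⁷ J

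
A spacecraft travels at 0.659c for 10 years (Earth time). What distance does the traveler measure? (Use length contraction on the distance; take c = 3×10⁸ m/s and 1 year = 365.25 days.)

Earth distance: d = v × t = 0.659c × 10 yr = 6.2389×10¹⁶ m
γ = 1.3295
d' = d/γ = 6.2389×10¹⁶/1.3295 = 4.693×10¹⁶ m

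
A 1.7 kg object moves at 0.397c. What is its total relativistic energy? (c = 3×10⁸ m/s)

γ = 1/√(1 - 0.397²) = 1.0895
mc² = 1.7 × (3×10⁸)² = 1.530×10¹⁷ J
E = γmc² = 1.0895 × 1.530×10¹⁷ = 1.667×10¹⁷ J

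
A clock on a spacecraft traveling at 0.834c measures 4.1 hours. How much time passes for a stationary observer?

Proper time Δt₀ = 4.1 hours
γ = 1/√(1 - 0.834²) = 1.8124
Δt = γΔt₀ = 1.8124 × 4.1 = 7.431 hours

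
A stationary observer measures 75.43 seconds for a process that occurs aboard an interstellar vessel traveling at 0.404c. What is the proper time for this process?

Dilated time Δt = 75.43 seconds
γ = 1/√(1 - 0.404²) = 1.0932
Δt₀ = Δt/γ = 75.43/1.0932 = 69.00 seconds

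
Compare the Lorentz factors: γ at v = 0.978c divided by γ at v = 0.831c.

γ₁ = 1/√(1 - 0.978²) = 4.7938
γ₂ = 1/√(1 - 0.831²) = 1.7977
γ₁/γ₂ = 4.7938/1.7977 = 2.667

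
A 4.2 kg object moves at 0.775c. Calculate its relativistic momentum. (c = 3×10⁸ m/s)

γ = 1/√(1 - 0.775²) = 1.582
v = 0.775 × 3×10⁸ = 2.325×10⁸ m/s
p = γmv = 1.582 × 4.2 × 2.325×10⁸ = 1.545×10⁹ kg·m/s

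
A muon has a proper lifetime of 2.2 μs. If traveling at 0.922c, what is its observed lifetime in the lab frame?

Proper lifetime τ₀ = 2.2 μs
γ = 1/√(1 - 0.922²) = 2.5827
τ = γτ₀ = 2.5827 × 2.2 μs = 5.682 μs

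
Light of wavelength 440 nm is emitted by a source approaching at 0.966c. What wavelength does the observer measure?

β = 0.966
Wavelength Doppler factor = √(0.034/1.966) = √(0.01729) = 0.1315
λ_obs = 440 × 0.1315 = 57.86 nm (blueshift)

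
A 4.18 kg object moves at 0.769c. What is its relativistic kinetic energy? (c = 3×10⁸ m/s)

γ = 1/√(1 - 0.769²) = 1.5643
γ - 1 = 0.5643
KE = (γ-1)mc² = 0.5643 × 4.18 × (3×10⁸)² = 2.123×10¹⁷ J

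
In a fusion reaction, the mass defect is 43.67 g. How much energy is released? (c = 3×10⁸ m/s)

Convert mass defect: Δm = 43.67 g = 0.04367 kg
E = Δm·c² = 0.04367 × (3×10⁸)²
= 0.04367 × 9×10¹⁶ = 3.930×10¹⁵ J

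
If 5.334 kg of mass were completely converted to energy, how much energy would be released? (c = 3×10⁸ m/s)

Using E = mc²:
c² = (3×10⁸)² = 9×10¹⁶ m²/s²
E = 5.334 × 9×10¹⁶ = 4.801×10¹⁷ J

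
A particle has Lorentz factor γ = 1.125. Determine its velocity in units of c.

From γ = 1/√(1 - v²/c²):
1/γ² = 1/1.125² = 0.7901
v²/c² = 1 - 0.7901 = 0.2099
v/c = √(0.2099) = 0.4581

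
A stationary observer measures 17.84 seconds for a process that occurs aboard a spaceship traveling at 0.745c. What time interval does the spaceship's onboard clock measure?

Dilated time Δt = 17.84 seconds
γ = 1/√(1 - 0.745²) = 1.499
Δt₀ = Δt/γ = 17.84/1.499 = 11.90 seconds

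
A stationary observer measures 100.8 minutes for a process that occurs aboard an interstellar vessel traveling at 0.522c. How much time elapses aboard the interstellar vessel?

Dilated time Δt = 100.8 minutes
γ = 1/√(1 - 0.522²) = 1.1724
Δt₀ = Δt/γ = 100.8/1.1724 = 85.98 minutes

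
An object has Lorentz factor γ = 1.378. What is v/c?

From γ = 1/√(1 - v²/c²):
1/γ² = 1/1.378² = 0.5266
v²/c² = 1 - 0.5266 = 0.4734
v/c = √(0.4734) = 0.6880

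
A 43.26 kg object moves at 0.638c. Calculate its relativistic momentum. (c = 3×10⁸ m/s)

γ = 1/√(1 - 0.638²) = 1.2986
v = 0.638 × 3×10⁸ = 1.914×10⁸ m/s
p = γmv = 1.2986 × 43.26 × 1.914×10⁸ = 1.075×10¹⁰ kg·m/s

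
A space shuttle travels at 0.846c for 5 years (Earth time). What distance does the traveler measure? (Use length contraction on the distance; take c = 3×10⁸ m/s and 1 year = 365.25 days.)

Earth distance: d = v × t = 0.846c × 5 yr = 4.005×10¹⁶ m
γ = 1.876
d' = d/γ = 4.005×10¹⁶/1.876 = 2.135×10¹⁶ m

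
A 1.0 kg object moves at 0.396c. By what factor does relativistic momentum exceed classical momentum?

p_rel = γmv, p_class = mv
Ratio = γ = 1/√(1 - 0.396²) = 1.089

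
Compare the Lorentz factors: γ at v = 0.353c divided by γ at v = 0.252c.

γ₁ = 1/√(1 - 0.353²) = 1.0688
γ₂ = 1/√(1 - 0.252²) = 1.0333
γ₁/γ₂ = 1.0688/1.0333 = 1.034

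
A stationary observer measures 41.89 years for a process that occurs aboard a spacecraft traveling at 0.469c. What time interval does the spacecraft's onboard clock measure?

Dilated time Δt = 41.89 years
γ = 1/√(1 - 0.469²) = 1.1322
Δt₀ = Δt/γ = 41.89/1.1322 = 37.00 years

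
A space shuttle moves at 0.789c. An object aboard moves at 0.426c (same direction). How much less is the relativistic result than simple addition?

Classical: u' + v = 0.426 + 0.789 = 1.215c
Relativistic: u = (0.426 + 0.789)/(1 + 0.336114) = 1.215/1.336114 = 0.9094c
Difference: 1.215 - 0.9094 = 0.3056c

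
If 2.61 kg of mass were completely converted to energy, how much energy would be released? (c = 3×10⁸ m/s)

Using E = mc²:
c² = (3×10⁸)² = 9×10¹⁶ m²/s²
E = 2.61 × 9×10¹⁶ = 2.349×10¹⁷ J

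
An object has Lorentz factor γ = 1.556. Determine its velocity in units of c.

From γ = 1/√(1 - v²/c²):
1/γ² = 1/1.556² = 0.41303
v²/c² = 1 - 0.41303 = 0.58697
v/c = √(0.58697) = 0.7661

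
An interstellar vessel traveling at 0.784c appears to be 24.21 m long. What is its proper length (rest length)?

Contracted length L = 24.21 m
γ = 1/√(1 - 0.784²) = 1.611
L₀ = γL = 1.611 × 24.21 = 39.00 m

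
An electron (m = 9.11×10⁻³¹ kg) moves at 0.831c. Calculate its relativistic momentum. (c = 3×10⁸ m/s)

γ = 1/√(1 - 0.831²) = 1.798
v = 0.831 × 3×10⁸ = 2.493×10⁸ m/s
p = γmv = 1.798 × 9.11×10⁻³¹ × 2.493×10⁸ = 4.083×10⁻²² kg·m/s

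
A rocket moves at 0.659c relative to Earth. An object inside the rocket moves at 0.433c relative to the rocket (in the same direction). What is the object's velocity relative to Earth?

u = (u' + v)/(1 + u'v/c²)
Numerator: 0.433 + 0.659 = 1.092
Denominator: 1 + 0.285347 = 1.285347
u = 1.092/1.285347 = 0.8496c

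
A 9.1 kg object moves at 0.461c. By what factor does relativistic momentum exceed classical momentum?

p_rel = γmv, p_class = mv
Ratio = γ = 1/√(1 - 0.461²) = 1.127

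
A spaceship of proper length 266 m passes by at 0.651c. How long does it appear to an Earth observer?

Proper length L₀ = 266 m
γ = 1/√(1 - 0.651²) = 1.3174
L = L₀/γ = 266/1.3174 = 201.9 m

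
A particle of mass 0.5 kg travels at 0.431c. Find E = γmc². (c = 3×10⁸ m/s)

γ = 1/√(1 - 0.431²) = 1.1082
mc² = 0.5 × (3×10⁸)² = 4.500×10¹⁶ J
E = γmc² = 1.1082 × 4.500×10¹⁶ = 4.987×10¹⁶ J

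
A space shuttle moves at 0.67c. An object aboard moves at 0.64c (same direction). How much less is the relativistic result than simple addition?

Classical: u' + v = 0.64 + 0.67 = 1.31c
Relativistic: u = (0.64 + 0.67)/(1 + 0.4288) = 1.31/1.4288 = 0.9169c
Difference: 1.31 - 0.9169 = 0.3931c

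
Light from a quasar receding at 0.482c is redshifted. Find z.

β = 0.482
(1+β)/(1-β) = 1.482/0.518 = 2.861004
√(2.861004) = 1.6915
z = 1.6915 - 1 = 0.6915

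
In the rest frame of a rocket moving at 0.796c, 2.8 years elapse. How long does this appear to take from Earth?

Proper time Δt₀ = 2.8 years
γ = 1/√(1 - 0.796²) = 1.652
Δt = γΔt₀ = 1.652 × 2.8 = 4.626 years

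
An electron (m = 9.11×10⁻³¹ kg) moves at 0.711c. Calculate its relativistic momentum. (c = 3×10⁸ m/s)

γ = 1/√(1 - 0.711²) = 1.422
v = 0.711 × 3×10⁸ = 2.133×10⁸ m/s
p = γmv = 1.422 × 9.11×10⁻³¹ × 2.133×10⁸ = 2.763×10⁻²² kg·m/s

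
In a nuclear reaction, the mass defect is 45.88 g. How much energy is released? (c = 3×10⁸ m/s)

Convert mass defect: Δm = 45.88 g = 0.04588 kg
E = Δm·c² = 0.04588 × (3×10⁸)²
= 0.04588 × 9×10¹⁶ = 4.129×10¹⁵ J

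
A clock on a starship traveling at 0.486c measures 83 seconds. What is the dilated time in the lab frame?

Proper time Δt₀ = 83 seconds
γ = 1/√(1 - 0.486²) = 1.1442
Δt = γΔt₀ = 1.1442 × 83 = 94.97 seconds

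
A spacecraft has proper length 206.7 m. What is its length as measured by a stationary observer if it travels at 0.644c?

Proper length L₀ = 206.7 m
γ = 1/√(1 - 0.644²) = 1.307
L = L₀/γ = 206.7/1.307 = 158.1 m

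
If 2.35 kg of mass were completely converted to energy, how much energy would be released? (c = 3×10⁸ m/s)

Using E = mc²:
c² = (3×10⁸)² = 9×10¹⁶ m²/s²
E = 2.35 × 9×10¹⁶ = 2.115×10¹⁷ J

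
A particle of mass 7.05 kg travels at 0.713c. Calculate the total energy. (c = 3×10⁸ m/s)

γ = 1/√(1 - 0.713²) = 1.4262
mc² = 7.05 × (3×10⁸)² = 6.345×10¹⁷ J
E = γmc² = 1.4262 × 6.345×10¹⁷ = 9.049×10¹⁷ J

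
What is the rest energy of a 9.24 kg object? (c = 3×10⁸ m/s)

c² = (3×10⁸)² = 9.000×10¹⁶ m²/s²
E₀ = mc² = 9.24 × 9.000×10¹⁶ = 8.316×10¹⁷ J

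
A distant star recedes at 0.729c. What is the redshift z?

β = 0.729
(1+β)/(1-β) = 1.729/0.271 = 6.380
√(6.380) = 2.526
z = 2.526 - 1 = 1.526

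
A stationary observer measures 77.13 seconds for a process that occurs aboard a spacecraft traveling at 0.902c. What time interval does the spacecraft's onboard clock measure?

Dilated time Δt = 77.13 seconds
γ = 1/√(1 - 0.902²) = 2.316
Δt₀ = Δt/γ = 77.13/2.316 = 33.30 seconds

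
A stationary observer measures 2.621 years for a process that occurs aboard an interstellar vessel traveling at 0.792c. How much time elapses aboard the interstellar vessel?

Dilated time Δt = 2.621 years
γ = 1/√(1 - 0.792²) = 1.638
Δt₀ = Δt/γ = 2.621/1.638 = 1.600 years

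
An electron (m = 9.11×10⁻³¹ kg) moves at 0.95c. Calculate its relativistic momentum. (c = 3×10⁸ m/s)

γ = 1/√(1 - 0.95²) = 3.2026
v = 0.95 × 3×10⁸ = 2.850×10⁸ m/s
p = γmv = 3.2026 × 9.11×10⁻³¹ × 2.850×10⁸ = 8.315×10⁻²² kg·m/s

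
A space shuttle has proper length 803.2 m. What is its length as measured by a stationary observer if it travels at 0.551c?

Proper length L₀ = 803.2 m
γ = 1/√(1 - 0.551²) = 1.1983
L = L₀/γ = 803.2/1.1983 = 670.3 m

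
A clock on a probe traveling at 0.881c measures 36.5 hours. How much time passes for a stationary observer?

Proper time Δt₀ = 36.5 hours
γ = 1/√(1 - 0.881²) = 2.1136
Δt = γΔt₀ = 2.1136 × 36.5 = 77.15 hours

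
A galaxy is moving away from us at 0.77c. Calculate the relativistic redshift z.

β = 0.77
(1+β)/(1-β) = 1.77/0.23 = 7.696
√(7.696) = 2.774
z = 2.774 - 1 = 1.774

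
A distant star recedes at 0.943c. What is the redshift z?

β = 0.943
(1+β)/(1-β) = 1.943/0.057 = 34.088
√(34.088) = 5.838
z = 5.838 - 1 = 4.838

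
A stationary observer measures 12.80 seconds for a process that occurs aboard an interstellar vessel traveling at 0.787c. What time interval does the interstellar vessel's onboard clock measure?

Dilated time Δt = 12.80 seconds
γ = 1/√(1 - 0.787²) = 1.6209
Δt₀ = Δt/γ = 12.80/1.6209 = 7.897 seconds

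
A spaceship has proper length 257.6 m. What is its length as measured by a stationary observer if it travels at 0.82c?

Proper length L₀ = 257.6 m
γ = 1/√(1 - 0.82²) = 1.7471
L = L₀/γ = 257.6/1.7471 = 147.4 m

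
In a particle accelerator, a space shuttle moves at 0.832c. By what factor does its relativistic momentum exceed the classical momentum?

p_rel = γmv, p_class = mv
Ratio = γ = 1/√(1 - 0.832²)
= 1/√(0.307776) = 1.803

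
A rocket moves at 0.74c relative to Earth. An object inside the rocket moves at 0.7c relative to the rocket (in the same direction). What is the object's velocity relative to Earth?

u = (u' + v)/(1 + u'v/c²)
Numerator: 0.7 + 0.74 = 1.44
Denominator: 1 + 0.518 = 1.518
u = 1.44/1.518 = 0.9486c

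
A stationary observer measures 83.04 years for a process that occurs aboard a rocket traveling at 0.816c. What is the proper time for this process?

Dilated time Δt = 83.04 years
γ = 1/√(1 - 0.816²) = 1.730
Δt₀ = Δt/γ = 83.04/1.730 = 48.00 years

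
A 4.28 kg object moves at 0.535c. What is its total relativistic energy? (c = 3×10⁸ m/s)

γ = 1/√(1 - 0.535²) = 1.1836
mc² = 4.28 × (3×10⁸)² = 3.852×10¹⁷ J
E = γmc² = 1.1836 × 3.852×10¹⁷ = 4.559×10¹⁷ J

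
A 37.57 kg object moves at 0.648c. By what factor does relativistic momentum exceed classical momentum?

p_rel = γmv, p_class = mv
Ratio = γ = 1/√(1 - 0.648²) = 1.313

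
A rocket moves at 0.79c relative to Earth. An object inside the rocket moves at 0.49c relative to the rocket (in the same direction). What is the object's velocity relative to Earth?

u = (u' + v)/(1 + u'v/c²)
Numerator: 0.49 + 0.79 = 1.28
Denominator: 1 + 0.3871 = 1.3871
u = 1.28/1.3871 = 0.9228c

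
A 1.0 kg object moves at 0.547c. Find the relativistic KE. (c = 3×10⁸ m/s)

γ = 1/√(1 - 0.547²) = 1.1946
γ - 1 = 0.1946
KE = (γ-1)mc² = 0.1946 × 1.0 × (3×10⁸)² = 1.751×10¹⁶ J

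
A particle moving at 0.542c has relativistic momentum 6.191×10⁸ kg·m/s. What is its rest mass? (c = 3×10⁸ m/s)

γ = 1/√(1 - 0.542²) = 1.190
v = 0.542 × 3×10⁸ = 1.626×10⁸ m/s
m = p/(γv) = 6.191×10⁸/(1.190 × 1.626×10⁸) = 3.200 kg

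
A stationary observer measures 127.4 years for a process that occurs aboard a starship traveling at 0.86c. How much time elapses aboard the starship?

Dilated time Δt = 127.4 years
γ = 1/√(1 - 0.86²) = 1.9597
Δt₀ = Δt/γ = 127.4/1.9597 = 65.01 years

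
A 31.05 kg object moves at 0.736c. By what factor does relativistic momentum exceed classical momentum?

p_rel = γmv, p_class = mv
Ratio = γ = 1/√(1 - 0.736²) = 1.477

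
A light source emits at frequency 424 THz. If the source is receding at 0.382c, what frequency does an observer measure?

β = v/c = 0.382
(1-β)/(1+β) = 0.618/1.382 = 0.4472
Doppler factor = √(0.4472) = 0.6687
f_obs = 424 × 0.6687 = 283.5 THz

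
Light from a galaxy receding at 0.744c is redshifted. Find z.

β = 0.744
(1+β)/(1-β) = 1.744/0.256 = 6.813
√(6.813) = 2.610
z = 2.610 - 1 = 1.610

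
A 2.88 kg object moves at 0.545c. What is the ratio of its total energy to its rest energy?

E = γmc², E₀ = mc²
E/E₀ = γ = 1/√(1 - 0.545²) = 1.193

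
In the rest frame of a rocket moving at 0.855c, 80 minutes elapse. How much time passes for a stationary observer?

Proper time Δt₀ = 80 minutes
γ = 1/√(1 - 0.855²) = 1.9282
Δt = γΔt₀ = 1.9282 × 80 = 154.3 minutes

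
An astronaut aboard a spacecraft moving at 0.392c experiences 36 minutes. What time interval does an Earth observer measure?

Proper time Δt₀ = 36 minutes
γ = 1/√(1 - 0.392²) = 1.087
Δt = γΔt₀ = 1.087 × 36 = 39.13 minutes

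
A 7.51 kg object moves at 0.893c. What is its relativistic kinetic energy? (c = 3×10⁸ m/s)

γ = 1/√(1 - 0.893²) = 2.222
γ - 1 = 1.222
KE = (γ-1)mc² = 1.222 × 7.51 × (3×10⁸)² = 8.259×10¹⁷ J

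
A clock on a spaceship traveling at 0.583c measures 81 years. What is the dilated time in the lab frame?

Proper time Δt₀ = 81 years
γ = 1/√(1 - 0.583²) = 1.23081
Δt = γΔt₀ = 1.23081 × 81 = 99.70 years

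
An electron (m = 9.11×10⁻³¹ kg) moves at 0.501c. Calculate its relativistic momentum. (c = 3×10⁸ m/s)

γ = 1/√(1 - 0.501²) = 1.1555
v = 0.501 × 3×10⁸ = 1.503×10⁸ m/s
p = γmv = 1.1555 × 9.11×10⁻³¹ × 1.503×10⁸ = 1.582×10⁻²² kg·m/s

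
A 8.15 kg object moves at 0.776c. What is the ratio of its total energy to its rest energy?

E = γmc², E₀ = mc²
E/E₀ = γ = 1/√(1 - 0.776²) = 1.585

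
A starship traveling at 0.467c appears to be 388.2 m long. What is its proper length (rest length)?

Contracted length L = 388.2 m
γ = 1/√(1 - 0.467²) = 1.1309
L₀ = γL = 1.1309 × 388.2 = 439.0 m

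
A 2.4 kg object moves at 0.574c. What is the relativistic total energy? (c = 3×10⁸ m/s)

γ = 1/√(1 - 0.574²) = 1.2212
mc² = 2.4 × (3×10⁸)² = 2.160×10¹⁷ J
E = γmc² = 1.2212 × 2.160×10¹⁷ = 2.638×10¹⁷ J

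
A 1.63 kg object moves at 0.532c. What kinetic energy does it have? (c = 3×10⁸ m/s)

γ = 1/√(1 - 0.532²) = 1.181
γ - 1 = 0.1810
KE = (γ-1)mc² = 0.1810 × 1.63 × (3×10⁸)² = 2.655×10¹⁶ J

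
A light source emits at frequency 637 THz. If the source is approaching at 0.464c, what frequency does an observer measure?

β = v/c = 0.464
(1+β)/(1-β) = 1.464/0.536 = 2.731
Doppler factor = √(2.731) = 1.653
f_obs = 637 × 1.653 = 1053 THz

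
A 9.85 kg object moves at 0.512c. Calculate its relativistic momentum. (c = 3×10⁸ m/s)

γ = 1/√(1 - 0.512²) = 1.164
v = 0.512 × 3×10⁸ = 1.536×10⁸ m/s
p = γmv = 1.164 × 9.85 × 1.536×10⁸ = 1.761×10⁹ kg·m/s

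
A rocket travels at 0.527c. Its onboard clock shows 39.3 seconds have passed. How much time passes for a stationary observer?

Proper time Δt₀ = 39.3 seconds
γ = 1/√(1 - 0.527²) = 1.1767
Δt = γΔt₀ = 1.1767 × 39.3 = 46.24 seconds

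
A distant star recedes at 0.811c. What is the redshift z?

β = 0.811
(1+β)/(1-β) = 1.811/0.189 = 9.582
√(9.582) = 3.095
z = 3.095 - 1 = 2.095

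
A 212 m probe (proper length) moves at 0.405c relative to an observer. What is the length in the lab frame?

Proper length L₀ = 212 m
γ = 1/√(1 - 0.405²) = 1.094
L = L₀/γ = 212/1.094 = 193.8 m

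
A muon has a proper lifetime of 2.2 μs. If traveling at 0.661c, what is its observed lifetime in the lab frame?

Proper lifetime τ₀ = 2.2 μs
γ = 1/√(1 - 0.661²) = 1.3326
τ = γτ₀ = 1.3326 × 2.2 μs = 2.932 μs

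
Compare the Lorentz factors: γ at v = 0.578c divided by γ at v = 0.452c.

γ₁ = 1/√(1 - 0.578²) = 1.225
γ₂ = 1/√(1 - 0.452²) = 1.121
γ₁/γ₂ = 1.225/1.121 = 1.093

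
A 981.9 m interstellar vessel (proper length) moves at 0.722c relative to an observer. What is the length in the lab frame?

Proper length L₀ = 981.9 m
γ = 1/√(1 - 0.722²) = 1.4453
L = L₀/γ = 981.9/1.4453 = 679.4 m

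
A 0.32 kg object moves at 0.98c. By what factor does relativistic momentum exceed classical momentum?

p_rel = γmv, p_class = mv
Ratio = γ = 1/√(1 - 0.98²) = 5.025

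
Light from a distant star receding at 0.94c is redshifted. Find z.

β = 0.94
(1+β)/(1-β) = 1.94/0.06 = 32.33
√(32.33) = 5.686
z = 5.686 - 1 = 4.686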